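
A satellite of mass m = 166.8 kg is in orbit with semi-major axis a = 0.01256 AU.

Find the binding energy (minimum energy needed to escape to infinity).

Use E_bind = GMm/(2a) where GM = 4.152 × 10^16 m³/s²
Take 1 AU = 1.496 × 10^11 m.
a = 0.01256 AU = 1.87898 × 10^9 m
GM = 4.152 × 10^16 m³/s²
m = 166.8 kg
GMm = 4.152 × 10^16 × 166.8 = 6.92554 × 10^18 m³·kg/s²
2a = 3.75795 × 10^9 m
E_bind = GMm/(2a) = 1.8429 × 10^9 J ≈ 1.843 GJ

Final answer: 1.843 GJ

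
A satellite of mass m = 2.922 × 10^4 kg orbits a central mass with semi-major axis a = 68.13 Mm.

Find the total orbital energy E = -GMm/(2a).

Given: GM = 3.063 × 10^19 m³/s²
a = 68.13 Mm = 6.813 × 10^7 m
GM = 3.063 × 10^19 m³/s²
2a = 1.3626 × 10^8 m
GMm = 3.063 × 10^19 × 29220 = 8.95009 × 10^23 m³·kg/s²
E = −GMm/(2a) = -6.56839 × 10^15 J ≈ -6.568 PJ

Final answer: -6.568 PJ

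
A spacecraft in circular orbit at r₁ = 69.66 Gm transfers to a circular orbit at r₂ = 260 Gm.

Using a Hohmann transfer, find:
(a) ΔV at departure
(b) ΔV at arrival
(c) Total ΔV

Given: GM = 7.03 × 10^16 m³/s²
r₁ = 69.66 Gm = 6.966 × 10^10 m
r₂ = 260 Gm = 2.6 × 10^11 m
GM = 7.03 × 10^16 m³/s²
Transfer ellipse: a_t = (r₁ + r₂)/2 = 1.6483 × 10^11 m
Circular speed at r₁: v₁ = √(GM/r₁) = 1004.58 m/s
Transfer speed at r₁ (periapsis): v₁ₜ = √(GM(2/r₁ − 1/a_t)) = 1261.7 m/s
(a) ΔV₁ = v₁ₜ − v₁ = 257.112 m/s ≈ 257.1 m/s
Circular speed at r₂: v₂ = √(GM/r₂) = 519.985 m/s
Transfer speed at r₂ (apoapsis): v₂ₜ = √(GM(2/r₂ − 1/a_t)) = 338.037 m/s
(b) ΔV₂ = v₂ − v₂ₜ = 181.948 m/s ≈ 181.9 m/s
(c) ΔV_total = ΔV₁ + ΔV₂ = 439.06 m/s ≈ 439.1 m/s

Final answer:
(a) ΔV₁ = 257.1 m/s
(b) ΔV₂ = 181.9 m/s
(c) ΔV_total = 439.1 m/s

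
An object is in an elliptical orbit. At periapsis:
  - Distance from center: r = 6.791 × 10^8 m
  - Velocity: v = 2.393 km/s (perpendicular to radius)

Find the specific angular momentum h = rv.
r = 6.791 × 10^8 m
v = 2.393 km/s = 2393 m/s
h = rv = 6.791 × 10^8 × 2393 = 1.62509 × 10^12 m²/s ≈ 1.625 × 10^12 m²/s

Final answer: h = 1.625 × 10^12 m²/s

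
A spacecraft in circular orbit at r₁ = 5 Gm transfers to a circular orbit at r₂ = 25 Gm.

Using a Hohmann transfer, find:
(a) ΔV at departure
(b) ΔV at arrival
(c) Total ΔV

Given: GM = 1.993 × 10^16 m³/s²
r₁ = 5 Gm = 5 × 10^9 m
r₂ = 25 Gm = 2.5 × 10^10 m
GM = 1.993 × 10^16 m³/s²
Transfer ellipse: a_t = (r₁ + r₂)/2 = 1.5 × 10^10 m
Circular speed at r₁: v₁ = √(GM/r₁) = 1996.5 m/s
Transfer speed at r₁ (periapsis): v₁ₜ = √(GM(2/r₁ − 1/a_t)) = 2577.47 m/s
(a) ΔV₁ = v₁ₜ − v₁ = 580.97 m/s ≈ 581 m/s
Circular speed at r₂: v₂ = √(GM/r₂) = 892.861 m/s
Transfer speed at r₂ (apoapsis): v₂ₜ = √(GM(2/r₂ − 1/a_t)) = 515.493 m/s
(b) ΔV₂ = v₂ − v₂ₜ = 377.367 m/s ≈ 377.4 m/s
(c) ΔV_total = ΔV₁ + ΔV₂ = 958.337 m/s ≈ 958.3 m/s

Final answer:
(a) ΔV₁ = 581 m/s
(b) ΔV₂ = 377.4 m/s
(c) ΔV_total = 958.3 m/s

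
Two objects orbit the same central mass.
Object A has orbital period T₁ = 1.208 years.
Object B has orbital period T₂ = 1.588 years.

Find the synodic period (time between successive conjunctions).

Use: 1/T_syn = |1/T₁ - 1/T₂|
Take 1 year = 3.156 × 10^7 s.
T₁ = 1.208 years = 3.81245 × 10^7 s
T₂ = 1.588 years = 5.01173 × 10^7 s
1/T₁ = 2.62299 × 10^-8 s⁻¹
1/T₂ = 1.99532 × 10^-8 s⁻¹
|1/T₁ − 1/T₂| = 6.27667 × 10^-9 s⁻¹
T_syn = 1 / |1/T₁ − 1/T₂| = 1.5932 × 10^8 s ≈ 5.048 years

Final answer: T_syn = 5.048 years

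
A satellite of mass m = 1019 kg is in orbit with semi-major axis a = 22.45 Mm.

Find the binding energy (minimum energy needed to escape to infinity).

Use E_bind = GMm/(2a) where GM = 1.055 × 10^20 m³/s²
a = 22.45 Mm = 2.245 × 10^7 m
GM = 1.055 × 10^20 m³/s²
m = 1019 kg
GMm = 1.055 × 10^20 × 1019 = 1.07504 × 10^23 m³·kg/s²
2a = 4.49 × 10^7 m
E_bind = GMm/(2a) = 2.39431 × 10^15 J ≈ 2.394 PJ

Final answer: 2.394 PJ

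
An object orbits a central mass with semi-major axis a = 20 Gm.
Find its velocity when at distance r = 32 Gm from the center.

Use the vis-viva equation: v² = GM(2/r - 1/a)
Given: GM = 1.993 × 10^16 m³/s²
a = 20 Gm = 2 × 10^10 m
r = 32 Gm = 3.2 × 10^10 m
GM = 1.993 × 10^16 m³/s²
2/r − 1/a = 6.25 × 10^-11 − 5 × 10^-11 = 1.25 × 10^-11 m⁻¹
v² = GM (2/r − 1/a) = 249125 m²/s²
v = 499.124 m/s ≈ 499.1 m/s

Final answer: 499.1 m/s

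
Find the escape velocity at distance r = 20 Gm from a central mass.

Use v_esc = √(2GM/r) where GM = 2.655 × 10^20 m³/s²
r = 20 Gm = 2 × 10^10 m
GM = 2.655 × 10^20 m³/s²
2GM/r = 2 × (2.655 × 10^20) / (2 × 10^10) = 2.655 × 10^10 m²/s²
v_esc = √(2GM/r) = 162942 m/s ≈ 162.9 km/s

Final answer: 162.9 km/s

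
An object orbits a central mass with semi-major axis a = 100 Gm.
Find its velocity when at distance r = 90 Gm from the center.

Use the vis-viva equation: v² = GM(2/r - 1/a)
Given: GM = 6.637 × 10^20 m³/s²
a = 100 Gm = 1 × 10^11 m
r = 90 Gm = 9 × 10^10 m
GM = 6.637 × 10^20 m³/s²
2/r − 1/a = 2.22222 × 10^-11 − 1 × 10^-11 = 1.22222 × 10^-11 m⁻¹
v² = GM (2/r − 1/a) = 8.11189 × 10^9 m²/s²
v = 90066 m/s ≈ 90.07 km/s

Final answer: 90.07 km/s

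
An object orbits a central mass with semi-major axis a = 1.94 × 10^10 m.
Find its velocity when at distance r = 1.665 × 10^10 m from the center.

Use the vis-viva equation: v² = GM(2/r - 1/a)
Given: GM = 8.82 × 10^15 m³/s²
a = 1.94 × 10^10 m
r = 1.665 × 10^10 m
GM = 8.82 × 10^15 m³/s²
2/r − 1/a = 1.2012 × 10^-10 − 5.15464 × 10^-11 = 6.85737 × 10^-11 m⁻¹
v² = GM (2/r − 1/a) = 604820 m²/s²
v = 777.702 m/s ≈ 777.7 m/s

Final answer: 777.7 m/s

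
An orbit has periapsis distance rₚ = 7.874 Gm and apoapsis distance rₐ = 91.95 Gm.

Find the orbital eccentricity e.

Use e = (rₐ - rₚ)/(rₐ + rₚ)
rₚ = 7.874 Gm = 7.874 × 10^9 m
rₐ = 91.95 Gm = 9.195 × 10^10 m
rₐ − rₚ = 8.4076 × 10^10 m
rₐ + rₚ = 9.9824 × 10^10 m
e = (rₐ − rₚ)/(rₐ + rₚ) = 0.842242

Final answer: e = 0.8422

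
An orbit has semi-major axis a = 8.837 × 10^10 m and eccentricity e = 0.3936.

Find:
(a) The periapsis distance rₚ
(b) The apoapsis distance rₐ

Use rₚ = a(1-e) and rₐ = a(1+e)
a = 8.837 × 10^10 m
e = 0.3936:  1 − e = 0.6064,  1 + e = 1.3936
(a) rₚ = a(1 − e) = 8.837 × 10^10 m × 0.6064 = 5.35876 × 10^10 m ≈ 5.359 × 10^10 m
(b) rₐ = a(1 + e) = 8.837 × 10^10 m × 1.3936 = 1.23152 × 10^11 m ≈ 1.232 × 10^11 m

Final answer:
(a) rₚ = 5.359 × 10^10 m
(b) rₐ = 1.232 × 10^11 m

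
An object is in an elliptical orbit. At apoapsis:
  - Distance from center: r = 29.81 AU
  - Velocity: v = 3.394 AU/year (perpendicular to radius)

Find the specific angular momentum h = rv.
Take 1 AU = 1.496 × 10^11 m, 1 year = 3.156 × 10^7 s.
r = 29.81 AU = 4.45958 × 10^12 m
v = 3.394 AU/year = 16088.2 m/s
h = rv = 4.45958 × 10^12 × 16088.2 = 7.17464 × 10^16 m²/s ≈ 7.175 × 10^16 m²/s

Final answer: h = 7.175 × 10^16 m²/s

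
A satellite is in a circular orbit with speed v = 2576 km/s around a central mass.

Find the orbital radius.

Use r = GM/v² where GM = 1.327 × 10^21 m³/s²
v = 2576 km/s = 2.576 × 10^6 m/s
GM = 1.327 × 10^21 m³/s²
v² = 6.63578 × 10^12 m²/s²
r = GM/v² = (1.327 × 10^21) / (6.63578 × 10^12) = 1.99977 × 10^8 m ≈ 200 Mm

Final answer: 200 Mm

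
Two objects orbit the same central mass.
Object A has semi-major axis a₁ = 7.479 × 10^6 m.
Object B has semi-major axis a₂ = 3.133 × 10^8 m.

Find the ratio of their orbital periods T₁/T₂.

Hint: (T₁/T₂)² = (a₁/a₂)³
a₁ = 7.479 × 10^6 m
a₂ = 3.133 × 10^8 m
a₁/a₂ = 0.0238717
T₁/T₂ = (a₁/a₂)^(3/2) = (0.0238717)^1.5 = 0.00368829

Final answer: T₁/T₂ = 0.003688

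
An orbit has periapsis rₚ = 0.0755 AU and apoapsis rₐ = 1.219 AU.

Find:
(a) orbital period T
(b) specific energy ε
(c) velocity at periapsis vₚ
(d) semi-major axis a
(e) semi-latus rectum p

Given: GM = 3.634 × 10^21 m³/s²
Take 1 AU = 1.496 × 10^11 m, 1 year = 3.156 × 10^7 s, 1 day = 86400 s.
rₚ = 0.0755 AU = 1.12948 × 10^10 m
rₐ = 1.219 AU = 1.82362 × 10^11 m
GM = 3.634 × 10^21 m³/s²
a = (rₚ + rₐ)/2 = 9.68286 × 10^10 m
e = (rₐ − rₚ)/(rₐ + rₚ) = (1.71068 × 10^11) / (1.93657 × 10^11) = 0.883353
(a) a³ = 9.07843 × 10^32 m³;  T = 2π √(a³/GM) = 2π × 499819 s = 3.14046 × 10^6 s ≈ 36.35 days
(b) 2a = 1.93657 × 10^11 m;  ε = −GM/(2a) = -1.87651 × 10^10 J/kg ≈ -18.77 GJ/kg
(c) vₚ² = GM (2/rₚ − 1/a) = 3.634 × 10^21 × (1.77073 × 10^-10 − 1.03275 × 10^-11) = 6.05952 × 10^11 m²/s²;  vₚ = 778429 m/s ≈ 164.2 AU/year
(d) a = 9.68286 × 10^10 m ≈ 0.6472 AU
(e) 1 − e² = 0.219688;  p = a(1 − e²) = 9.68286 × 10^10 × 0.219688 = 2.12721 × 10^10 m ≈ 0.1422 AU

Final answer:
(a) orbital period T = 36.35 days
(b) specific energy ε = -18.77 GJ/kg
(c) velocity at periapsis vₚ = 164.2 AU/year
(d) semi-major axis a = 0.6472 AU
(e) semi-latus rectum p = 0.1422 AU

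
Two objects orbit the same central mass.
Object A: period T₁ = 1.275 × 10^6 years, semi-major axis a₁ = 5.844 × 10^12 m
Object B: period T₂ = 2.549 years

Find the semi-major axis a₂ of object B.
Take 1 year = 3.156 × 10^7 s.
T₁ = 1.275 × 10^6 years = 4.0239 × 10^13 s
T₂ = 2.549 years = 8.04464 × 10^7 s
a₁ = 5.844 × 10^12 m
Kepler's third law: (T₂/T₁)² = (a₂/a₁)³  ⇒  a₂ = a₁ (T₂/T₁)^(2/3)
T₂/T₁ = 1.99922 × 10^-6
(T₂/T₁)^(2/3) = 0.000158699
a₂ = 5.844 × 10^12 m × 0.000158699 = 9.27435 × 10^8 m ≈ 9.274 × 10^8 m

Final answer: a₂ = 9.274 × 10^8 m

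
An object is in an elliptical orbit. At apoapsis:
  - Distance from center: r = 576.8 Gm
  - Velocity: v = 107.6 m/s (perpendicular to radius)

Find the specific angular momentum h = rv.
r = 576.8 Gm = 5.768 × 10^11 m
v = 107.6 m/s
h = rv = 5.768 × 10^11 × 107.6 = 6.20637 × 10^13 m²/s ≈ 6.206 × 10^13 m²/s

Final answer: h = 6.206 × 10^13 m²/s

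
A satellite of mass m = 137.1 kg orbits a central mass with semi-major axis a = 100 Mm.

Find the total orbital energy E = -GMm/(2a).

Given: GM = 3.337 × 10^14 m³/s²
a = 100 Mm = 1 × 10^8 m
GM = 3.337 × 10^14 m³/s²
2a = 2 × 10^8 m
GMm = 3.337 × 10^14 × 137.1 = 4.57503 × 10^16 m³·kg/s²
E = −GMm/(2a) = -2.28751 × 10^8 J ≈ -228.8 MJ

Final answer: -228.8 MJ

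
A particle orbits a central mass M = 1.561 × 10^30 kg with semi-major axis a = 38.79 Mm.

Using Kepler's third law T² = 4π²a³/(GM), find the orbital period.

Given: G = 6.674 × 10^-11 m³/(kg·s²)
M = 1.561 × 10^30 kg
GM = G × M = 6.674 × 10^-11 × 1.561 × 10^30 = 1.04181 × 10^20 m³/s²
a = 38.79 Mm = 3.879 × 10^7 m
a³ = 5.83659 × 10^22 m³
T = 2π √(a³/GM) = 2π √((5.83659 × 10^22) / (1.04181 × 10^20)) = 2π × 23.6693 s
T = 148.718 s ≈ 2.479 minutes

Final answer: 2.479 minutes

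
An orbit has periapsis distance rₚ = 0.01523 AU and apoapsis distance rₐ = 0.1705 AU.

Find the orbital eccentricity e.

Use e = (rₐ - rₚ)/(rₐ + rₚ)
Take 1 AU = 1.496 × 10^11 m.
rₚ = 0.01523 AU = 2.27841 × 10^9 m
rₐ = 0.1705 AU = 2.55068 × 10^10 m
rₐ − rₚ = 2.32284 × 10^10 m
rₐ + rₚ = 2.77852 × 10^10 m
e = (rₐ − rₚ)/(rₐ + rₚ) = 0.835998

Final answer: e = 0.836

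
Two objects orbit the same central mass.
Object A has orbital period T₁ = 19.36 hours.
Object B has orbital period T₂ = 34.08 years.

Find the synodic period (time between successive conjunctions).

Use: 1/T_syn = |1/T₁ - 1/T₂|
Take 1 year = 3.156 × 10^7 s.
T₁ = 19.36 hours = 69696 s
T₂ = 34.08 years = 1.07556 × 10^9 s
1/T₁ = 1.4348 × 10^-5 s⁻¹
1/T₂ = 9.29744 × 10^-10 s⁻¹
|1/T₁ − 1/T₂| = 1.43471 × 10^-5 s⁻¹
T_syn = 1 / |1/T₁ − 1/T₂| = 69700.5 s ≈ 19.36 hours

Final answer: T_syn = 19.36 hours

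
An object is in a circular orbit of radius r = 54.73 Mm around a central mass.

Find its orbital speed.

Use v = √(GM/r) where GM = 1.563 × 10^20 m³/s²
r = 54.73 Mm = 5.473 × 10^7 m
GM = 1.563 × 10^20 m³/s²
GM/r = (1.563 × 10^20) / (5.473 × 10^7) = 2.85584 × 10^12 m²/s²
v = √(GM/r) = 1.68992 × 10^6 m/s ≈ 1690 km/s

Final answer: 1690 km/s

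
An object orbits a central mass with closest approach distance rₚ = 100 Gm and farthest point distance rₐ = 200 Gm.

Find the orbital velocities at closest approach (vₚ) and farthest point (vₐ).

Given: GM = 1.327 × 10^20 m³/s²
rₚ = 100 Gm = 1 × 10^11 m
rₐ = 200 Gm = 2 × 10^11 m
GM = 1.327 × 10^20 m³/s²
a = (rₚ + rₐ)/2 = 1.5 × 10^11 m
Vis-viva: v² = GM (2/r − 1/a)
vₚ² = 1.327 × 10^20 × (2 × 10^-11 − 6.66667 × 10^-12) = 1.76933 × 10^9 m²/s²
vₚ = 42063.4 m/s ≈ 42.06 km/s
vₐ² = 1.327 × 10^20 × (1 × 10^-11 − 6.66667 × 10^-12) = 4.42333 × 10^8 m²/s²
vₐ = 21031.7 m/s ≈ 21.03 km/s

Final answer: vₚ = 42.06 km/s, vₐ = 21.03 km/s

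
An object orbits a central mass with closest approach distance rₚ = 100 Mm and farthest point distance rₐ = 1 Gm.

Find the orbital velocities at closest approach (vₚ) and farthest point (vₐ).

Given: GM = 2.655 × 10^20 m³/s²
rₚ = 100 Mm = 1 × 10^8 m
rₐ = 1 Gm = 1 × 10^9 m
GM = 2.655 × 10^20 m³/s²
a = (rₚ + rₐ)/2 = 5.5 × 10^8 m
Vis-viva: v² = GM (2/r − 1/a)
vₚ² = 2.655 × 10^20 × (2 × 10^-8 − 1.81818 × 10^-9) = 4.82727 × 10^12 m²/s²
vₚ = 2.19711 × 10^6 m/s ≈ 2197 km/s
vₐ² = 2.655 × 10^20 × (2 × 10^-9 − 1.81818 × 10^-9) = 4.82727 × 10^10 m²/s²
vₐ = 219711 m/s ≈ 219.7 km/s

Final answer: vₚ = 2197 km/s, vₐ = 219.7 km/s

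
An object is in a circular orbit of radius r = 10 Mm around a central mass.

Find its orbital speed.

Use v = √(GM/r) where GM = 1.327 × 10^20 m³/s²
r = 10 Mm = 1 × 10^7 m
GM = 1.327 × 10^20 m³/s²
GM/r = (1.327 × 10^20) / (1 × 10^7) = 1.327 × 10^13 m²/s²
v = √(GM/r) = 3.6428 × 10^6 m/s ≈ 3643 km/s

Final answer: 3643 km/s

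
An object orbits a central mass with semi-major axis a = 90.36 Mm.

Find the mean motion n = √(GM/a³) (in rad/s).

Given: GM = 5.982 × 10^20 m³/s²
a = 90.36 Mm = 9.036 × 10^7 m
GM = 5.982 × 10^20 m³/s²
a³ = 7.37783 × 10^23 m³
GM/a³ = (5.982 × 10^20) / (7.37783 × 10^23) = 0.000810807 s⁻²
n = √(GM/a³) = 0.0284747 rad/s ≈ 0.02847 rad/s

Final answer: n = 0.02847 rad/s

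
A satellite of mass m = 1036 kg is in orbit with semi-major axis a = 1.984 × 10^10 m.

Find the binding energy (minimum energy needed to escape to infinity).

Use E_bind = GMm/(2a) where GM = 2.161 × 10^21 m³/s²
a = 1.984 × 10^10 m
GM = 2.161 × 10^21 m³/s²
m = 1036 kg
GMm = 2.161 × 10^21 × 1036 = 2.2388 × 10^24 m³·kg/s²
2a = 3.968 × 10^10 m
E_bind = GMm/(2a) = 5.64213 × 10^13 J ≈ 56.42 TJ

Final answer: 56.42 TJ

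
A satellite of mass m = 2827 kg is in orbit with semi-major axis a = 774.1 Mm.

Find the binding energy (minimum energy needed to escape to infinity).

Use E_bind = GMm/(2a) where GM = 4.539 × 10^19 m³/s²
a = 774.1 Mm = 7.741 × 10^8 m
GM = 4.539 × 10^19 m³/s²
m = 2827 kg
GMm = 4.539 × 10^19 × 2827 = 1.28318 × 10^23 m³·kg/s²
2a = 1.5482 × 10^9 m
E_bind = GMm/(2a) = 8.28818 × 10^13 J ≈ 82.88 TJ

Final answer: 82.88 TJ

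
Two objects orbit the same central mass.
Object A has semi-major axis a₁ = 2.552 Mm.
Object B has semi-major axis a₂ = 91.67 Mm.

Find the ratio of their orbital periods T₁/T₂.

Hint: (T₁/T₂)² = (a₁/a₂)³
a₁ = 2.552 Mm = 2.552 × 10^6 m
a₂ = 91.67 Mm = 9.167 × 10^7 m
a₁/a₂ = 0.027839
T₁/T₂ = (a₁/a₂)^(3/2) = (0.027839)^1.5 = 0.00464494

Final answer: T₁/T₂ = 0.004645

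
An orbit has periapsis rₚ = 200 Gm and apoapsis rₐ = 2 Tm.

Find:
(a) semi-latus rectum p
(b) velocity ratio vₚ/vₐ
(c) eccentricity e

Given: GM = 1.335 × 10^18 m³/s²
rₚ = 200 Gm = 2 × 10^11 m
rₐ = 2 Tm = 2 × 10^12 m
GM = 1.335 × 10^18 m³/s²
a = (rₚ + rₐ)/2 = 1.1 × 10^12 m
e = (rₐ − rₚ)/(rₐ + rₚ) = (1.8 × 10^12) / (2.2 × 10^12) = 0.818182
(a) 1 − e² = 0.330579;  p = a(1 − e²) = 1.1 × 10^12 × 0.330579 = 3.63636 × 10^11 m ≈ 363.6 Gm
(b) vₚ/vₐ = rₐ/rₚ (angular momentum) = (2 × 10^12) / (2 × 10^11) = 10 ≈ 10
(c) e = 0.818182 ≈ 0.8182

Final answer:
(a) semi-latus rectum p = 363.6 Gm
(b) velocity ratio vₚ/vₐ = 10
(c) eccentricity e = 0.8182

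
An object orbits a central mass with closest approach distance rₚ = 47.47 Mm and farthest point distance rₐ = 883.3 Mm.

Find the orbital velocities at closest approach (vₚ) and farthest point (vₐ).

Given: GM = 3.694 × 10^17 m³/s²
rₚ = 47.47 Mm = 4.747 × 10^7 m
rₐ = 883.3 Mm = 8.833 × 10^8 m
GM = 3.694 × 10^17 m³/s²
a = (rₚ + rₐ)/2 = 4.65385 × 10^8 m
Vis-viva: v² = GM (2/r − 1/a)
vₚ² = 3.694 × 10^17 × (4.21319 × 10^-8 − 2.14876 × 10^-9) = 1.47698 × 10^10 m²/s²
vₚ = 121531 m/s ≈ 121.5 km/s
vₐ² = 3.694 × 10^17 × (2.26424 × 10^-9 − 2.14876 × 10^-9) = 4.26575 × 10^7 m²/s²
vₐ = 6531.27 m/s ≈ 6.531 km/s

Final answer: vₚ = 121.5 km/s, vₐ = 6.531 km/s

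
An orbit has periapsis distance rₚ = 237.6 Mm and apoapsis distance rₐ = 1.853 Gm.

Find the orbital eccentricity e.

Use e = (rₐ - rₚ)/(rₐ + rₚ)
rₚ = 237.6 Mm = 2.376 × 10^8 m
rₐ = 1.853 Gm = 1.853 × 10^9 m
rₐ − rₚ = 1.6154 × 10^9 m
rₐ + rₚ = 2.0906 × 10^9 m
e = (rₐ − rₚ)/(rₐ + rₚ) = 0.772697

Final answer: e = 0.7727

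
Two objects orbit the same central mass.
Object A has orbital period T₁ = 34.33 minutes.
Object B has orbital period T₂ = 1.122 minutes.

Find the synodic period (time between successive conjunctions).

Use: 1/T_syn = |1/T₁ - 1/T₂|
T₁ = 34.33 minutes = 2059.8 s
T₂ = 1.122 minutes = 67.32 s
1/T₁ = 0.000485484 s⁻¹
1/T₂ = 0.0148544 s⁻¹
|1/T₁ − 1/T₂| = 0.0143689 s⁻¹
T_syn = 1 / |1/T₁ − 1/T₂| = 69.5945 s ≈ 1.16 minutes

Final answer: T_syn = 1.16 minutes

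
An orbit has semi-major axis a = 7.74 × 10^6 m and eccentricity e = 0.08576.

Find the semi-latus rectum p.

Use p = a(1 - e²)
a = 7.74 × 10^6 m
e = 0.08576,  e² = 0.00735478,  1 − e² = 0.992645
p = a(1 − e²) = 7.74 × 10^6 m × 0.992645 = 7.68307 × 10^6 m ≈ 7.683 × 10^6 m

Final answer: p = 7.683 × 10^6 m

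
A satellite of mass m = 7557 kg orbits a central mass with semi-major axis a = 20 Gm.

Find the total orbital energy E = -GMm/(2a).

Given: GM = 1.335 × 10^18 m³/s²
a = 20 Gm = 2 × 10^10 m
GM = 1.335 × 10^18 m³/s²
2a = 4 × 10^10 m
GMm = 1.335 × 10^18 × 7557 = 1.00886 × 10^22 m³·kg/s²
E = −GMm/(2a) = -2.52215 × 10^11 J ≈ -252.2 GJ

Final answer: -252.2 GJ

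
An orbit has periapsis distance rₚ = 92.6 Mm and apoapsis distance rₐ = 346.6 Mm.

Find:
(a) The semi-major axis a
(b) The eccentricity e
rₚ = 92.6 Mm = 9.26 × 10^7 m
rₐ = 346.6 Mm = 3.466 × 10^8 m
(a) a = (rₚ + rₐ)/2 = 2.196 × 10^8 m ≈ 219.6 Mm
(b) e = (rₐ − rₚ)/(rₐ + rₚ) = (2.54 × 10^8) / (4.392 × 10^8) = 0.578324

Final answer:
(a) a = 219.6 Mm
(b) e = 0.5783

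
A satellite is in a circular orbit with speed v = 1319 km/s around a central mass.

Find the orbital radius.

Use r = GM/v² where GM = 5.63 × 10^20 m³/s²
v = 1319 km/s = 1.319 × 10^6 m/s
GM = 5.63 × 10^20 m³/s²
v² = 1.73976 × 10^12 m²/s²
r = GM/v² = (5.63 × 10^20) / (1.73976 × 10^12) = 3.23608 × 10^8 m ≈ 3.236 × 10^8 m

Final answer: 3.236 × 10^8 m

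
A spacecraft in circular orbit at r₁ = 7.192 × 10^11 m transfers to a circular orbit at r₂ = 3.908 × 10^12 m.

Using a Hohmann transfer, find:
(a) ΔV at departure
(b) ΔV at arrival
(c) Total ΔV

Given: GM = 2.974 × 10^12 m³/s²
r₁ = 7.192 × 10^11 m
r₂ = 3.908 × 10^12 m
GM = 2.974 × 10^12 m³/s²
Transfer ellipse: a_t = (r₁ + r₂)/2 = 2.3136 × 10^12 m
Circular speed at r₁: v₁ = √(GM/r₁) = 2.03351 m/s
Transfer speed at r₁ (periapsis): v₁ₜ = √(GM(2/r₁ − 1/a_t)) = 2.64289 m/s
(a) ΔV₁ = v₁ₜ − v₁ = 0.609381 m/s ≈ 0.6094 m/s
Circular speed at r₂: v₂ = √(GM/r₂) = 0.872355 m/s
Transfer speed at r₂ (apoapsis): v₂ₜ = √(GM(2/r₂ − 1/a_t)) = 0.486378 m/s
(b) ΔV₂ = v₂ − v₂ₜ = 0.385977 m/s ≈ 0.386 m/s
(c) ΔV_total = ΔV₁ + ΔV₂ = 0.995358 m/s ≈ 0.9954 m/s

Final answer:
(a) ΔV₁ = 0.6094 m/s
(b) ΔV₂ = 0.386 m/s
(c) ΔV_total = 0.9954 m/s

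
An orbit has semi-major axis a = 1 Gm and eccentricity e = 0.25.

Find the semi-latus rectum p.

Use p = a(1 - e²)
a = 1 Gm = 1 × 10^9 m
e = 0.25,  e² = 0.0625,  1 − e² = 0.9375
p = a(1 − e²) = 1 × 10^9 m × 0.9375 = 9.375 × 10^8 m ≈ 937.5 Mm

Final answer: p = 937.5 Mm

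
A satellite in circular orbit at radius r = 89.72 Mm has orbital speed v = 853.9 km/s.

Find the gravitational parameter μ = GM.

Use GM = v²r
r = 89.72 Mm = 8.972 × 10^7 m
v = 853.9 km/s = 853900 m/s
v² = 7.29145 × 10^11 m²/s²
GM = v²r = 7.29145 × 10^11 × 8.972 × 10^7 = 6.54189 × 10^19 m³/s²
GM ≈ 6.542 × 10^19 m³/s²

Final answer: GM = 6.542 × 10^19 m³/s²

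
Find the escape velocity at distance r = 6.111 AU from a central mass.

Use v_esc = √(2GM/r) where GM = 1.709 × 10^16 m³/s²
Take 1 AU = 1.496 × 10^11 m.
r = 6.111 AU = 9.14206 × 10^11 m
GM = 1.709 × 10^16 m³/s²
2GM/r = 2 × (1.709 × 10^16) / (9.14206 × 10^11) = 37387.7 m²/s²
v_esc = √(2GM/r) = 193.359 m/s ≈ 193.4 m/s

Final answer: 193.4 m/s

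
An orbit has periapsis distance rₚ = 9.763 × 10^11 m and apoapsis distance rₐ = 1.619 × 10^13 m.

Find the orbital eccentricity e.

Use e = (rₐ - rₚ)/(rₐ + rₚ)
rₚ = 9.763 × 10^11 m
rₐ = 1.619 × 10^13 m
rₐ − rₚ = 1.52137 × 10^13 m
rₐ + rₚ = 1.71663 × 10^13 m
e = (rₐ − rₚ)/(rₐ + rₚ) = 0.886254

Final answer: e = 0.8863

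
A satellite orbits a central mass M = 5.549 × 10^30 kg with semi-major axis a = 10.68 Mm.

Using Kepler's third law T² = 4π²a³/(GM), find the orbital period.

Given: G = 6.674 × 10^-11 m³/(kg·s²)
M = 5.549 × 10^30 kg
GM = G × M = 6.674 × 10^-11 × 5.549 × 10^30 = 3.7034 × 10^20 m³/s²
a = 10.68 Mm = 1.068 × 10^7 m
a³ = 1.21819 × 10^21 m³
T = 2π √(a³/GM) = 2π √((1.21819 × 10^21) / (3.7034 × 10^20)) = 2π × 1.81366 s
T = 11.3956 s ≈ 11.4 seconds

Final answer: 11.4 seconds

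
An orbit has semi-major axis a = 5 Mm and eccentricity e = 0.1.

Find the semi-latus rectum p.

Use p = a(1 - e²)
a = 5 Mm = 5 × 10^6 m
e = 0.1,  e² = 0.01,  1 − e² = 0.99
p = a(1 − e²) = 5 × 10^6 m × 0.99 = 4.95 × 10^6 m ≈ 4.95 Mm

Final answer: p = 4.95 Mm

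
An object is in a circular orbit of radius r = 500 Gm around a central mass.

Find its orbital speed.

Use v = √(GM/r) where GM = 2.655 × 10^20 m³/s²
r = 500 Gm = 5 × 10^11 m
GM = 2.655 × 10^20 m³/s²
GM/r = (2.655 × 10^20) / (5 × 10^11) = 5.31 × 10^8 m²/s²
v = √(GM/r) = 23043.4 m/s ≈ 23.04 km/s

Final answer: 23.04 km/s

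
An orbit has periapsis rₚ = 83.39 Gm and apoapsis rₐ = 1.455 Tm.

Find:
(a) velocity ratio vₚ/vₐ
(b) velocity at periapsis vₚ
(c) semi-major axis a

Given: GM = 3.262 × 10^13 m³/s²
rₚ = 83.39 Gm = 8.339 × 10^10 m
rₐ = 1.455 Tm = 1.455 × 10^12 m
GM = 3.262 × 10^13 m³/s²
a = (rₚ + rₐ)/2 = 7.69195 × 10^11 m
e = (rₐ − rₚ)/(rₐ + rₚ) = (1.37161 × 10^12) / (1.53839 × 10^12) = 0.891588
(a) vₚ/vₐ = rₐ/rₚ (angular momentum) = (1.455 × 10^12) / (8.339 × 10^10) = 17.4481 ≈ 17.45
(b) vₚ² = GM (2/rₚ − 1/a) = 3.262 × 10^13 × (2.39837 × 10^-11 − 1.30006 × 10^-12) = 739.94 m²/s²;  vₚ = 27.2018 m/s ≈ 27.2 m/s
(c) a = 7.69195 × 10^11 m ≈ 769.2 Gm

Final answer:
(a) velocity ratio vₚ/vₐ = 17.45
(b) velocity at periapsis vₚ = 27.2 m/s
(c) semi-major axis a = 769.2 Gm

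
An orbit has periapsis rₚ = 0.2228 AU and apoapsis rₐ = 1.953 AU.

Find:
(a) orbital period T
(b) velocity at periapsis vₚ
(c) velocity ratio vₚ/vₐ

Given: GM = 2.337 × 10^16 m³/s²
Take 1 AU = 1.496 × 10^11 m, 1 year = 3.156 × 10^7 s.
rₚ = 0.2228 AU = 3.33309 × 10^10 m
rₐ = 1.953 AU = 2.92169 × 10^11 m
GM = 2.337 × 10^16 m³/s²
a = (rₚ + rₐ)/2 = 1.6275 × 10^11 m
e = (rₐ − rₚ)/(rₐ + rₚ) = (2.58838 × 10^11) / (3.255 × 10^11) = 0.795202
(a) a³ = 4.31084 × 10^33 m³;  T = 2π √(a³/GM) = 2π × 4.29488 × 10^8 s = 2.69856 × 10^9 s ≈ 85.51 years
(b) vₚ² = GM (2/rₚ − 1/a) = 2.337 × 10^16 × (6.00044 × 10^-11 − 6.1444 × 10^-12) = 1.25871 × 10^6 m²/s²;  vₚ = 1121.92 m/s ≈ 0.2367 AU/year
(c) vₚ/vₐ = rₐ/rₚ (angular momentum) = (2.92169 × 10^11) / (3.33309 × 10^10) = 8.76571 ≈ 8.766

Final answer:
(a) orbital period T = 85.51 years
(b) velocity at periapsis vₚ = 0.2367 AU/year
(c) velocity ratio vₚ/vₐ = 8.766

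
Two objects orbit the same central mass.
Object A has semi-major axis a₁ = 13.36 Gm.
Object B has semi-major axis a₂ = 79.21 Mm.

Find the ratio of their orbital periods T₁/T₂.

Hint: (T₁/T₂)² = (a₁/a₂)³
a₁ = 13.36 Gm = 1.336 × 10^10 m
a₂ = 79.21 Mm = 7.921 × 10^7 m
a₁/a₂ = 168.666
T₁/T₂ = (a₁/a₂)^(3/2) = (168.666)^1.5 = 2190.48

Final answer: T₁/T₂ = 2190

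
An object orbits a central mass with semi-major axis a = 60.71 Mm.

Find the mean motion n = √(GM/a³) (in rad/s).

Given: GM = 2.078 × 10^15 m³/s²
a = 60.71 Mm = 6.071 × 10^7 m
GM = 2.078 × 10^15 m³/s²
a³ = 2.23759 × 10^23 m³
GM/a³ = (2.078 × 10^15) / (2.23759 × 10^23) = 9.28677 × 10^-9 s⁻²
n = √(GM/a³) = 9.63679 × 10^-5 rad/s ≈ 9.637 × 10^-5 rad/s

Final answer: n = 9.637 × 10^-5 rad/s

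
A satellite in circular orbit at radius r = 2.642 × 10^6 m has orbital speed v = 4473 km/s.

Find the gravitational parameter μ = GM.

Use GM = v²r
r = 2.642 × 10^6 m
v = 4473 km/s = 4.473 × 10^6 m/s
v² = 2.00077 × 10^13 m²/s²
GM = v²r = 2.00077 × 10^13 × 2.642 × 10^6 = 5.28604 × 10^19 m³/s²
GM ≈ 5.286 × 10^19 m³/s²

Final answer: GM = 5.286 × 10^19 m³/s²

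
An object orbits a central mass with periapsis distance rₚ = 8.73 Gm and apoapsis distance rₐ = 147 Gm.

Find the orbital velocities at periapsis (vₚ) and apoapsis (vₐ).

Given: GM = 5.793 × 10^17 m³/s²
rₚ = 8.73 Gm = 8.73 × 10^9 m
rₐ = 147 Gm = 1.47 × 10^11 m
GM = 5.793 × 10^17 m³/s²
a = (rₚ + rₐ)/2 = 7.7865 × 10^10 m
Vis-viva: v² = GM (2/r − 1/a)
vₚ² = 5.793 × 10^17 × (2.29095 × 10^-10 − 1.28427 × 10^-11) = 1.25275 × 10^8 m²/s²
vₚ = 11192.6 m/s ≈ 11.19 km/s
vₐ² = 5.793 × 10^17 × (1.36054 × 10^-11 − 1.28427 × 10^-11) = 441833 m²/s²
vₐ = 664.705 m/s ≈ 664.7 m/s

Final answer: vₚ = 11.19 km/s, vₐ = 664.7 m/s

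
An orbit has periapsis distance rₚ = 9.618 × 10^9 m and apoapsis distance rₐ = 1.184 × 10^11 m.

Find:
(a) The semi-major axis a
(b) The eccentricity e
rₚ = 9.618 × 10^9 m
rₐ = 1.184 × 10^11 m
(a) a = (rₚ + rₐ)/2 = 6.4009 × 10^10 m ≈ 6.401 × 10^10 m
(b) e = (rₐ − rₚ)/(rₐ + rₚ) = (1.08782 × 10^11) / (1.28018 × 10^11) = 0.84974

Final answer:
(a) a = 6.401 × 10^10 m
(b) e = 0.8497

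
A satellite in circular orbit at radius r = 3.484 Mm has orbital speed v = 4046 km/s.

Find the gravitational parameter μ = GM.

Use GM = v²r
r = 3.484 Mm = 3.484 × 10^6 m
v = 4046 km/s = 4.046 × 10^6 m/s
v² = 1.63701 × 10^13 m²/s²
GM = v²r = 1.63701 × 10^13 × 3.484 × 10^6 = 5.70335 × 10^19 m³/s²
GM ≈ 5.703 × 10^19 m³/s²

Final answer: GM = 5.703 × 10^19 m³/s²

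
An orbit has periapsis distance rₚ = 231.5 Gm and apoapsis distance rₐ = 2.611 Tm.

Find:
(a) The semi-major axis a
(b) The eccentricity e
rₚ = 231.5 Gm = 2.315 × 10^11 m
rₐ = 2.611 Tm = 2.611 × 10^12 m
(a) a = (rₚ + rₐ)/2 = 1.42125 × 10^12 m ≈ 1.421 Tm
(b) e = (rₐ − rₚ)/(rₐ + rₚ) = (2.3795 × 10^12) / (2.8425 × 10^12) = 0.837115

Final answer:
(a) a = 1.421 Tm
(b) e = 0.8371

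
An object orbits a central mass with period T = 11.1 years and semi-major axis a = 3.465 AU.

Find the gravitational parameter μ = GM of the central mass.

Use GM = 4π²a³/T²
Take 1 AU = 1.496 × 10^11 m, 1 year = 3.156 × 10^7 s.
T = 11.1 years = 3.50316 × 10^8 s
a = 3.465 AU = 5.18364 × 10^11 m
a³ = 1.39285 × 10^35 m³
T² = 1.22721 × 10^17 s²
GM = 4π² × (1.39285 × 10^35) / (1.22721 × 10^17) = 4.48068 × 10^19 m³/s²
GM ≈ 4.481 × 10^19 m³/s²

Final answer: GM = 4.481 × 10^19 m³/s²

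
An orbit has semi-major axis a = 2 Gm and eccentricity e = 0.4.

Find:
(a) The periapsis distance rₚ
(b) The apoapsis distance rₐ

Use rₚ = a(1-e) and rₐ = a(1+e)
a = 2 Gm = 2 × 10^9 m
e = 0.4:  1 − e = 0.6,  1 + e = 1.4
(a) rₚ = a(1 − e) = 2 × 10^9 m × 0.6 = 1.2 × 10^9 m ≈ 1.2 Gm
(b) rₐ = a(1 + e) = 2 × 10^9 m × 1.4 = 2.8 × 10^9 m ≈ 2.8 Gm

Final answer:
(a) rₚ = 1.2 Gm
(b) rₐ = 2.8 Gm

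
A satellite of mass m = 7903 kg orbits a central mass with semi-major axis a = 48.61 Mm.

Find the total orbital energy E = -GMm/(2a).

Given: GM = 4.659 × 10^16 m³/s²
a = 48.61 Mm = 4.861 × 10^7 m
GM = 4.659 × 10^16 m³/s²
2a = 9.722 × 10^7 m
GMm = 4.659 × 10^16 × 7903 = 3.68201 × 10^20 m³·kg/s²
E = −GMm/(2a) = -3.78729 × 10^12 J ≈ -3.787 TJ

Final answer: -3.787 TJ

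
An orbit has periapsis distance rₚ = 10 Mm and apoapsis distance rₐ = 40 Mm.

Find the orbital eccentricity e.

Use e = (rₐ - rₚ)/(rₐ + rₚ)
rₚ = 10 Mm = 1 × 10^7 m
rₐ = 40 Mm = 4 × 10^7 m
rₐ − rₚ = 3 × 10^7 m
rₐ + rₚ = 5 × 10^7 m
e = (rₐ − rₚ)/(rₐ + rₚ) = 0.6

Final answer: e = 0.6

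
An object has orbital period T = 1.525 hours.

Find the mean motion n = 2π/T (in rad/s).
T = 1.525 hours = 5490 s
n = 2π / 5490 s = 0.00114448 rad/s ≈ 0.001144 rad/s

Final answer: n = 0.001144 rad/s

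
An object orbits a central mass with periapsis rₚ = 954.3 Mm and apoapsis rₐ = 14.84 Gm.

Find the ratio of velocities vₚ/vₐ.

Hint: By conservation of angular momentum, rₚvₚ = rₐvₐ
rₚ = 954.3 Mm = 9.543 × 10^8 m
rₐ = 14.84 Gm = 1.484 × 10^10 m
rₚvₚ = rₐvₐ  ⇒  vₚ/vₐ = rₐ/rₚ
vₚ/vₐ = (1.484 × 10^10) / (9.543 × 10^8) = 15.5507

Final answer: vₚ/vₐ = 15.55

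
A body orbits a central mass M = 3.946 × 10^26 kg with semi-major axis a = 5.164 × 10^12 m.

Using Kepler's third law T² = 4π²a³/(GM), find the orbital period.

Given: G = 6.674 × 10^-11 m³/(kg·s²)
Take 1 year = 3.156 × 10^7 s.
M = 3.946 × 10^26 kg
GM = G × M = 6.674 × 10^-11 × 3.946 × 10^26 = 2.63356 × 10^16 m³/s²
a = 5.164 × 10^12 m
a³ = 1.37708 × 10^38 m³
T = 2π √(a³/GM) = 2π √((1.37708 × 10^38) / (2.63356 × 10^16)) = 2π × 7.23116 × 10^10 s
T = 4.54347 × 10^11 s ≈ 1.44 × 10^4 years

Final answer: 1.44 × 10^4 years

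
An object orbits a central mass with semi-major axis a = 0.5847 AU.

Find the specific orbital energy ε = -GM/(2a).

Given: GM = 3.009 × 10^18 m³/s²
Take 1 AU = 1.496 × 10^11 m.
a = 0.5847 AU = 8.74711 × 10^10 m
GM = 3.009 × 10^18 m³/s²
2a = 1.74942 × 10^11 m
ε = −GM/(2a) = -1.72 × 10^7 J/kg ≈ -17.2 MJ/kg

Final answer: -17.2 MJ/kg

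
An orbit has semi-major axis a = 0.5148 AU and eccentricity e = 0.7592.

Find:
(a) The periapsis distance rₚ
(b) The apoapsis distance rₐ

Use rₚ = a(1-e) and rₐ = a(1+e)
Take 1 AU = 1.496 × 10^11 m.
a = 0.5148 AU = 7.70141 × 10^10 m
e = 0.7592:  1 − e = 0.2408,  1 + e = 1.7592
(a) rₚ = a(1 − e) = 7.70141 × 10^10 m × 0.2408 = 1.8545 × 10^10 m ≈ 0.124 AU
(b) rₐ = a(1 + e) = 7.70141 × 10^10 m × 1.7592 = 1.35483 × 10^11 m ≈ 0.9056 AU

Final answer:
(a) rₚ = 0.124 AU
(b) rₐ = 0.9056 AU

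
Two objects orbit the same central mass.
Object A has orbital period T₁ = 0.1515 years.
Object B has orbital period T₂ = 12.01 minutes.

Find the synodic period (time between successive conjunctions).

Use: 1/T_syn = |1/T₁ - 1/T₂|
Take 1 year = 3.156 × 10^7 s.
T₁ = 0.1515 years = 4.78134 × 10^6 s
T₂ = 12.01 minutes = 720.6 s
1/T₁ = 2.09146 × 10^-7 s⁻¹
1/T₂ = 0.00138773 s⁻¹
|1/T₁ − 1/T₂| = 0.00138752 s⁻¹
T_syn = 1 / |1/T₁ − 1/T₂| = 720.709 s ≈ 12.01 minutes

Final answer: T_syn = 12.01 minutes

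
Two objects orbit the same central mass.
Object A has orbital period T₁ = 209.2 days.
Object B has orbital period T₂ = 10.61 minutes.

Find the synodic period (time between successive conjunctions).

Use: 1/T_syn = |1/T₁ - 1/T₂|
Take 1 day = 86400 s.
T₁ = 209.2 days = 1.80749 × 10^7 s
T₂ = 10.61 minutes = 636.6 s
1/T₁ = 5.53254 × 10^-8 s⁻¹
1/T₂ = 0.00157085 s⁻¹
|1/T₁ − 1/T₂| = 0.00157079 s⁻¹
T_syn = 1 / |1/T₁ − 1/T₂| = 636.622 s ≈ 10.61 minutes

Final answer: T_syn = 10.61 minutes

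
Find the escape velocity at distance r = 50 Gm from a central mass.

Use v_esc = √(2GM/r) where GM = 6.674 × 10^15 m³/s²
r = 50 Gm = 5 × 10^10 m
GM = 6.674 × 10^15 m³/s²
2GM/r = 2 × (6.674 × 10^15) / (5 × 10^10) = 266960 m²/s²
v_esc = √(2GM/r) = 516.682 m/s ≈ 516.7 m/s

Final answer: 516.7 m/s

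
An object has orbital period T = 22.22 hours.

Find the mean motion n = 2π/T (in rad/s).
T = 22.22 hours = 79992 s
n = 2π / 79992 s = 7.85477 × 10^-5 rad/s ≈ 7.855 × 10^-5 rad/s

Final answer: n = 7.855 × 10^-5 rad/s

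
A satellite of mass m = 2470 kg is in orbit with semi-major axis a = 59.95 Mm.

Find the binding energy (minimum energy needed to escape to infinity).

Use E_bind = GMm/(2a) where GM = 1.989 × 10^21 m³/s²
a = 59.95 Mm = 5.995 × 10^7 m
GM = 1.989 × 10^21 m³/s²
m = 2470 kg
GMm = 1.989 × 10^21 × 2470 = 4.91283 × 10^24 m³·kg/s²
2a = 1.199 × 10^8 m
E_bind = GMm/(2a) = 4.09744 × 10^16 J ≈ 40.97 PJ

Final answer: 40.97 PJ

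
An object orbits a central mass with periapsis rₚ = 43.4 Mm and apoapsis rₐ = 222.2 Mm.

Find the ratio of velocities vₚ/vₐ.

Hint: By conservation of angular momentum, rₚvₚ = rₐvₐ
rₚ = 43.4 Mm = 4.34 × 10^7 m
rₐ = 222.2 Mm = 2.222 × 10^8 m
rₚvₚ = rₐvₐ  ⇒  vₚ/vₐ = rₐ/rₚ
vₚ/vₐ = (2.222 × 10^8) / (4.34 × 10^7) = 5.11982

Final answer: vₚ/vₐ = 5.12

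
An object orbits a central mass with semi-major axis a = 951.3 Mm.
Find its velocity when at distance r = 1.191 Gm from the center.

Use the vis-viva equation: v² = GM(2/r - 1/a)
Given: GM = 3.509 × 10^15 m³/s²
a = 951.3 Mm = 9.513 × 10^8 m
r = 1.191 Gm = 1.191 × 10^9 m
GM = 3.509 × 10^15 m³/s²
2/r − 1/a = 1.67926 × 10^-9 − 1.05119 × 10^-9 = 6.28068 × 10^-10 m⁻¹
v² = GM (2/r − 1/a) = 2.20389 × 10^6 m²/s²
v = 1484.55 m/s ≈ 1.485 km/s

Final answer: 1.485 km/s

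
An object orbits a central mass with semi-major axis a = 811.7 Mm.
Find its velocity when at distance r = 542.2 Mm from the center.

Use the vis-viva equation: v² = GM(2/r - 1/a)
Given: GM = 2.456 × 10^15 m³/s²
a = 811.7 Mm = 8.117 × 10^8 m
r = 542.2 Mm = 5.422 × 10^8 m
GM = 2.456 × 10^15 m³/s²
2/r − 1/a = 3.68868 × 10^-9 − 1.23198 × 10^-9 = 2.45669 × 10^-9 m⁻¹
v² = GM (2/r − 1/a) = 6.03364 × 10^6 m²/s²
v = 2456.35 m/s ≈ 2.456 km/s

Final answer: 2.456 km/s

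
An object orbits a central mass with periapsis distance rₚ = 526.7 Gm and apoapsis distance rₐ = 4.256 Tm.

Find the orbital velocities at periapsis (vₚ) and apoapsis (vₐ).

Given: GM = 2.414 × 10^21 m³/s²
rₚ = 526.7 Gm = 5.267 × 10^11 m
rₐ = 4.256 Tm = 4.256 × 10^12 m
GM = 2.414 × 10^21 m³/s²
a = (rₚ + rₐ)/2 = 2.39135 × 10^12 m
Vis-viva: v² = GM (2/r − 1/a)
vₚ² = 2.414 × 10^21 × (3.79723 × 10^-12 − 4.18174 × 10^-13) = 8.15704 × 10^9 m²/s²
vₚ = 90316.3 m/s ≈ 90.32 km/s
vₐ² = 2.414 × 10^21 × (4.69925 × 10^-13 − 4.18174 × 10^-13) = 1.24927 × 10^8 m²/s²
vₐ = 11177.1 m/s ≈ 11.18 km/s

Final answer: vₚ = 90.32 km/s, vₐ = 11.18 km/s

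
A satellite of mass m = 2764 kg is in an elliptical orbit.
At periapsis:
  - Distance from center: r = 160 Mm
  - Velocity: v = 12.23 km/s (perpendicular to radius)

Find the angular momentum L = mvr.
r = 160 Mm = 1.6 × 10^8 m
v = 12.23 km/s = 12230 m/s
vr = 12230 × 1.6 × 10^8 = 1.9568 × 10^12 m²/s
L = m × vr = 2764 × 1.9568 × 10^12 = 5.4086 × 10^15 kg·m²/s ≈ 5.409 × 10^15 kg·m²/s

Final answer: L = 5.409 × 10^15 kg·m²/s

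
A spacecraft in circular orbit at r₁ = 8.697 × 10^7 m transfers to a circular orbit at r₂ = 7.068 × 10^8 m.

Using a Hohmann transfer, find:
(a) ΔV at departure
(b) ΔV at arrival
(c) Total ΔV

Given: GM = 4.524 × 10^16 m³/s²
r₁ = 8.697 × 10^7 m
r₂ = 7.068 × 10^8 m
GM = 4.524 × 10^16 m³/s²
Transfer ellipse: a_t = (r₁ + r₂)/2 = 3.96885 × 10^8 m
Circular speed at r₁: v₁ = √(GM/r₁) = 22807.4 m/s
Transfer speed at r₁ (periapsis): v₁ₜ = √(GM(2/r₁ − 1/a_t)) = 30436.3 m/s
(a) ΔV₁ = v₁ₜ − v₁ = 7628.9 m/s ≈ 7.629 km/s
Circular speed at r₂: v₂ = √(GM/r₂) = 8000.42 m/s
Transfer speed at r₂ (apoapsis): v₂ₜ = √(GM(2/r₂ − 1/a_t)) = 3745.12 m/s
(b) ΔV₂ = v₂ − v₂ₜ = 4255.31 m/s ≈ 4.255 km/s
(c) ΔV_total = ΔV₁ + ΔV₂ = 11884.2 m/s ≈ 11.88 km/s

Final answer:
(a) ΔV₁ = 7.629 km/s
(b) ΔV₂ = 4.255 km/s
(c) ΔV_total = 11.88 km/s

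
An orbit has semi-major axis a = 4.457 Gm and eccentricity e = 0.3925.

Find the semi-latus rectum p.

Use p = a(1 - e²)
a = 4.457 Gm = 4.457 × 10^9 m
e = 0.3925,  e² = 0.154056,  1 − e² = 0.845944
p = a(1 − e²) = 4.457 × 10^9 m × 0.845944 = 3.77037 × 10^9 m ≈ 3.77 Gm

Final answer: p = 3.77 Gm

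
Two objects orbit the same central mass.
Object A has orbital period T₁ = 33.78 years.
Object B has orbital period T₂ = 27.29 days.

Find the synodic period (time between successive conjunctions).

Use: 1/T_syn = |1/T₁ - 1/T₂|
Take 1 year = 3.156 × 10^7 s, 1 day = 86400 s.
T₁ = 33.78 years = 1.0661 × 10^9 s
T₂ = 27.29 days = 2.35786 × 10^6 s
1/T₁ = 9.38001 × 10^-10 s⁻¹
1/T₂ = 4.24114 × 10^-7 s⁻¹
|1/T₁ − 1/T₂| = 4.23176 × 10^-7 s⁻¹
T_syn = 1 / |1/T₁ − 1/T₂| = 2.36308 × 10^6 s ≈ 27.35 days

Final answer: T_syn = 27.35 days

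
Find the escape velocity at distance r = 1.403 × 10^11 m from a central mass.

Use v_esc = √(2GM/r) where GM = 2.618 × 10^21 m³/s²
r = 1.403 × 10^11 m
GM = 2.618 × 10^21 m³/s²
2GM/r = 2 × (2.618 × 10^21) / (1.403 × 10^11) = 3.732 × 10^10 m²/s²
v_esc = √(2GM/r) = 193184 m/s ≈ 193.2 km/s

Final answer: 193.2 km/s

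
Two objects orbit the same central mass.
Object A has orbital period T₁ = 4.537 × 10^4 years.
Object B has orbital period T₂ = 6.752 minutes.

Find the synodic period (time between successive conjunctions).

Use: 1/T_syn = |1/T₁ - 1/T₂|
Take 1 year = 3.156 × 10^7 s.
T₁ = 4.537 × 10^4 years = 1.43188 × 10^12 s
T₂ = 6.752 minutes = 405.12 s
1/T₁ = 6.98384 × 10^-13 s⁻¹
1/T₂ = 0.0024684 s⁻¹
|1/T₁ − 1/T₂| = 0.0024684 s⁻¹
T_syn = 1 / |1/T₁ − 1/T₂| = 405.12 s ≈ 6.752 minutes

Final answer: T_syn = 6.752 minutes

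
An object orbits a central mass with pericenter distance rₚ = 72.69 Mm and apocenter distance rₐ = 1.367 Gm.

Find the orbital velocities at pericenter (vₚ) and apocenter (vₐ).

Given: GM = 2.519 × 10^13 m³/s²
rₚ = 72.69 Mm = 7.269 × 10^7 m
rₐ = 1.367 Gm = 1.367 × 10^9 m
GM = 2.519 × 10^13 m³/s²
a = (rₚ + rₐ)/2 = 7.19845 × 10^8 m
Vis-viva: v² = GM (2/r − 1/a)
vₚ² = 2.519 × 10^13 × (2.75141 × 10^-8 − 1.38919 × 10^-9) = 658087 m²/s²
vₚ = 811.225 m/s ≈ 811.2 m/s
vₐ² = 2.519 × 10^13 × (1.46306 × 10^-9 − 1.38919 × 10^-9) = 1860.78 m²/s²
vₐ = 43.1368 m/s ≈ 43.14 m/s

Final answer: vₚ = 811.2 m/s, vₐ = 43.14 m/s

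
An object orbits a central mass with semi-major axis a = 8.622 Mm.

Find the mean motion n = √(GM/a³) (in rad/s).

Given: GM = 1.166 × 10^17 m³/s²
a = 8.622 Mm = 8.622 × 10^6 m
GM = 1.166 × 10^17 m³/s²
a³ = 6.4095 × 10^20 m³
GM/a³ = (1.166 × 10^17) / (6.4095 × 10^20) = 0.000181918 s⁻²
n = √(GM/a³) = 0.0134877 rad/s ≈ 0.01349 rad/s

Final answer: n = 0.01349 rad/s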